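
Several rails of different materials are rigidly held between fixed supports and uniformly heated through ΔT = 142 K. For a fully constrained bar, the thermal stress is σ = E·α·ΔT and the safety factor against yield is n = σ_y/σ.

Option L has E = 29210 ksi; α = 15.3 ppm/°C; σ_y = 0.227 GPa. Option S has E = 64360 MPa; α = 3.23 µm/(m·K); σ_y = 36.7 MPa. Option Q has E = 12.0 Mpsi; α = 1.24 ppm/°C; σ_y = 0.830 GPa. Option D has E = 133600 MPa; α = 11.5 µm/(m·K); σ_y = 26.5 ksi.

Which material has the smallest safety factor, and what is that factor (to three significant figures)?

option L, n = 0.519

With everything in SI (GPa, ×10⁻⁶/K, MPa):
  option L: E = 201.4, α = 15.3, σ_y = 227.0 → σ = 438 MPa, n = 0.519
  option S: E = 64.36, α = 3.23, σ_y = 36.70 → σ = 29.5 MPa, n = 1.24
  option Q: E = 82.74, α = 1.24, σ_y = 830.0 → σ = 14.6 MPa, n = 57.0
  option D: E = 133.6, α = 11.5, σ_y = 182.7 → σ = 218 MPa, n = 0.837
The minimum is option L at n = 0.519.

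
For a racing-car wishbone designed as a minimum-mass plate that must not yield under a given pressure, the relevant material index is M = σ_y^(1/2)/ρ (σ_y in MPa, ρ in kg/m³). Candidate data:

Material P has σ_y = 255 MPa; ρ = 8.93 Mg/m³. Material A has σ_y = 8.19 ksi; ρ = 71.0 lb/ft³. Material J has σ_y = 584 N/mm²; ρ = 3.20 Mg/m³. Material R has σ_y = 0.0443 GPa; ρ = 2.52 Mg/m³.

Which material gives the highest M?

material J

Normalizing units and computing the index:
  material P: σ_y = 255.0 MPa, ρ = 8930 kg/m³
  material A: σ_y = 56.47 MPa, ρ = 1137 kg/m³
  material J: σ_y = 584.0 MPa, ρ = 3200 kg/m³
  material R: σ_y = 44.30 MPa, ρ = 2520 kg/m³
  material J: M = 7.55×10⁻³
  material A: M = 6.61×10⁻³
  material R: M = 2.64×10⁻³
  material P: M = 1.79×10⁻³
Highest index: material J.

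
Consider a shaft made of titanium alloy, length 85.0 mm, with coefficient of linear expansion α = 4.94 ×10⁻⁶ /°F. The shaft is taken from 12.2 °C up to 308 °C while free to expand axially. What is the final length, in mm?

85.224 mm

Convert α: 4.94×10⁻⁶/°F × (9/5) = 8.89×10⁻⁶/K.
ΔT = 308 − 12.2 = 295.8 K.
ΔL = α·L₀·ΔT = 8.89×10⁻⁶ × 85.0 mm × 295.8 K = 0.224 mm.
L = L₀ + ΔL = 85.0 + 0.224 = 85.224 mm.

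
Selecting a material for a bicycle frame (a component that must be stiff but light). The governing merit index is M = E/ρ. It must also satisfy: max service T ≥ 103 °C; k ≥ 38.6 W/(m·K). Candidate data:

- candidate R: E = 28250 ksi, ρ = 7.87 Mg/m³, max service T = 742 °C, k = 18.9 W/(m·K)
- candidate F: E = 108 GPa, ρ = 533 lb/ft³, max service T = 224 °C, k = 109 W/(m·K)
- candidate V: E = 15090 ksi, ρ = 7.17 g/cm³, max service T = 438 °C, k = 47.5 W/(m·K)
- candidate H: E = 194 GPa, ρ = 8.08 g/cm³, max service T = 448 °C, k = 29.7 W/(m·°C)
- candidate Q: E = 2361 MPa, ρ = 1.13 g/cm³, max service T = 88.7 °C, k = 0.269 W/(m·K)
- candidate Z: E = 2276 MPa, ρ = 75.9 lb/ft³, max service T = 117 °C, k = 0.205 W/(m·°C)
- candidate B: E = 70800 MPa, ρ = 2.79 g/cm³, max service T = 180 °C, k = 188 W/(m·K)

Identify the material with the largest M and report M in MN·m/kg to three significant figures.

candidate B, M = 25.4 MN·m/kg

Screen on constraints: max service T ≥ 103 °C; k ≥ 38.6 W/(m·K). Survivors: candidate F, candidate V, candidate B.
Normalizing units and computing the index:
  candidate F: E = 108.0 GPa, ρ = 8538 kg/m³
  candidate V: E = 104.0 GPa, ρ = 7170 kg/m³
  candidate B: E = 70.80 GPa, ρ = 2790 kg/m³
  candidate B: M = 25.4 MN·m/kg
  candidate V: M = 14.5 MN·m/kg
  candidate F: M = 12.6 MN·m/kg
The maximum is for candidate B.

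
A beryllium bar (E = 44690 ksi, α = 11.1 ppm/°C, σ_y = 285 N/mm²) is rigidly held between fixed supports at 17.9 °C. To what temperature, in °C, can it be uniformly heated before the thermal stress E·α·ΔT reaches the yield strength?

101 °C

E = 44690 ksi = 308.1 GPa.
σ_y = 285 N/mm² = 285.0 MPa.
E·α·ΔT = 285.0 MPa ⇒ ΔT = 285.0 / (308.1×10³ × 11.1×10⁻⁶) = 83.33 K.
T = 17.9 + 83.33 = 101.2 °C.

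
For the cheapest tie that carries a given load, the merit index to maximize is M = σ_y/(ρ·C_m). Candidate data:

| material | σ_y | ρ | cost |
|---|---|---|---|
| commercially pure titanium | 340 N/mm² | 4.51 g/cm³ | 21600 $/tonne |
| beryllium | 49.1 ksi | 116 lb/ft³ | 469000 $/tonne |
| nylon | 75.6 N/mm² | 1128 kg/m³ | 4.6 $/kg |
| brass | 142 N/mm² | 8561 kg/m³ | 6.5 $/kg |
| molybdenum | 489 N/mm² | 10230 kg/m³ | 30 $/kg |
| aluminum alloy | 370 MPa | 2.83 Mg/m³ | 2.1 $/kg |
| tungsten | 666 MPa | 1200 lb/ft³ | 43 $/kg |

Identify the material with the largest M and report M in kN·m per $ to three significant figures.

aluminum alloy, M = 62.3 kN·m per $

After converting to SI:
  commercially pure titanium: σ_y = 340.0 MPa, ρ = 4510 kg/m³, cost = 21.60 $/kg
  beryllium: σ_y = 338.5 MPa, ρ = 1858 kg/m³, cost = 469.0 $/kg
  nylon: σ_y = 75.60 MPa, ρ = 1128 kg/m³, cost = 4.600 $/kg
  brass: σ_y = 142.0 MPa, ρ = 8561 kg/m³, cost = 6.500 $/kg
  molybdenum: σ_y = 489.0 MPa, ρ = 10230 kg/m³, cost = 30.00 $/kg
  aluminum alloy: σ_y = 370.0 MPa, ρ = 2830 kg/m³, cost = 2.100 $/kg
  tungsten: σ_y = 666.0 MPa, ρ = 19220 kg/m³, cost = 43.00 $/kg
  aluminum alloy: M = 62.3 kN·m per $
  nylon: M = 14.6 kN·m per $
  commercially pure titanium: M = 3.49 kN·m per $
  brass: M = 2.55 kN·m per $
  molybdenum: M = 1.59 kN·m per $
  tungsten: M = 0.806 kN·m per $
  beryllium: M = 0.388 kN·m per $
Aluminum alloy ranks first.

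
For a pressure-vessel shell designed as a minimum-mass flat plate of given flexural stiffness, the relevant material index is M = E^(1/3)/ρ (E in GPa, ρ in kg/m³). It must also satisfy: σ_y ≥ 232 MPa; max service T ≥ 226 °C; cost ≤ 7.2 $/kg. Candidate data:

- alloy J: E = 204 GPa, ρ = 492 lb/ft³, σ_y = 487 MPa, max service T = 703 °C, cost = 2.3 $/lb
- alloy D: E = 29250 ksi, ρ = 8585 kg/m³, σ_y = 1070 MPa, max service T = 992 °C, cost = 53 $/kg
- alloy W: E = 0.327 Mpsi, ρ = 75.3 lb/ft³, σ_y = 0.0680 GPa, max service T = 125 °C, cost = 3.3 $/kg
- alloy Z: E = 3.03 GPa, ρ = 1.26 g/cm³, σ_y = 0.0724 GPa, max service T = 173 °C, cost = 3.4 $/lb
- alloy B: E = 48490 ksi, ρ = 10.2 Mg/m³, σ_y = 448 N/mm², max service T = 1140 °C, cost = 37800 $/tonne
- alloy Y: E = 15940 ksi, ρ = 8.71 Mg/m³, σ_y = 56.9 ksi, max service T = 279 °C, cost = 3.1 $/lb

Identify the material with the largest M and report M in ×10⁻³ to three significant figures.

alloy J, M = 0.747×10⁻³

Screen on constraints: σ_y ≥ 232 MPa; max service T ≥ 226 °C; cost ≤ 7.2 $/kg. Survivors: alloy J, alloy Y.
Normalizing units and computing the index:
  alloy J: E = 204.0 GPa, ρ = 7881 kg/m³
  alloy Y: E = 109.9 GPa, ρ = 8710 kg/m³
  alloy J: M = 0.747×10⁻³
  alloy Y: M = 0.550×10⁻³
Alloy J has the largest M.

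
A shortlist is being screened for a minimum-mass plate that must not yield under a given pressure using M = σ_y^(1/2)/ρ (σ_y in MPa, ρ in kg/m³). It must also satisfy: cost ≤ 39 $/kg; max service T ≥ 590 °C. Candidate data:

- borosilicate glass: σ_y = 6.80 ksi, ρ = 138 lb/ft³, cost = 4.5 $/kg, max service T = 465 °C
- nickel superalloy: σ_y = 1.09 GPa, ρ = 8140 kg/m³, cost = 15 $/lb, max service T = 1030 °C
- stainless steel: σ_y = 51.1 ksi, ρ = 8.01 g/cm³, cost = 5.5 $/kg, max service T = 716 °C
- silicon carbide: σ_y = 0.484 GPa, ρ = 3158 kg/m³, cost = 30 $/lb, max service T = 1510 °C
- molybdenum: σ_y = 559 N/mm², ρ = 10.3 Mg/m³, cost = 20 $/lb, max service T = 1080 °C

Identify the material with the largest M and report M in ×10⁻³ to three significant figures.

Screen on constraints: cost ≤ 39 $/kg; max service T ≥ 590 °C. Survivors: nickel superalloy, stainless steel.
Normalizing units and computing the index:
  nickel superalloy: σ_y = 1090 MPa, ρ = 8140 kg/m³
  stainless steel: σ_y = 352.3 MPa, ρ = 8010 kg/m³
  nickel superalloy: M = 4.06×10⁻³
  stainless steel: M = 2.34×10⁻³
Nickel superalloy has the largest M.

nickel superalloy, M = 4.06×10⁻³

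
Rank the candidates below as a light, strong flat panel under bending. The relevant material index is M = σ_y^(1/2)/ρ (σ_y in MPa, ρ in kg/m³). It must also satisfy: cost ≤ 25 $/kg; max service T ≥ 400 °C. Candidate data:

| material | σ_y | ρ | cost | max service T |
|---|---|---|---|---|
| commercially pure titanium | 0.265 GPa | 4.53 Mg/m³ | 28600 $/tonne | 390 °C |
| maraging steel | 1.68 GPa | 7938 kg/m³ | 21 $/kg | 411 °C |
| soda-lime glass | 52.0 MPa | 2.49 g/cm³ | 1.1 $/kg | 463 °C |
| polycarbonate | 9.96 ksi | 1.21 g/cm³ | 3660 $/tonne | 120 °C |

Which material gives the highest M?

Screen on constraints: cost ≤ 25 $/kg; max service T ≥ 400 °C. Survivors: maraging steel, soda-lime glass.
In SI units:
  maraging steel: σ_y = 1680 MPa, ρ = 7938 kg/m³
  soda-lime glass: σ_y = 52.00 MPa, ρ = 2490 kg/m³
  maraging steel: M = 5.16×10⁻³
  soda-lime glass: M = 2.90×10⁻³
Maraging steel ranks first.

maraging steel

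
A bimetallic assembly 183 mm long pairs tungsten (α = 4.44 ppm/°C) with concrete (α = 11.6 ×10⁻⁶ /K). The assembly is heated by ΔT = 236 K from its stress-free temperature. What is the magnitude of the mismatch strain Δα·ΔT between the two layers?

Δα = |4.44 − 11.6|×10⁻⁶/K = 7.16×10⁻⁶/K.
Mismatch strain = Δα·ΔT = 7.16×10⁻⁶ × 236.0 = 1.69×10⁻³.

1.69×10⁻³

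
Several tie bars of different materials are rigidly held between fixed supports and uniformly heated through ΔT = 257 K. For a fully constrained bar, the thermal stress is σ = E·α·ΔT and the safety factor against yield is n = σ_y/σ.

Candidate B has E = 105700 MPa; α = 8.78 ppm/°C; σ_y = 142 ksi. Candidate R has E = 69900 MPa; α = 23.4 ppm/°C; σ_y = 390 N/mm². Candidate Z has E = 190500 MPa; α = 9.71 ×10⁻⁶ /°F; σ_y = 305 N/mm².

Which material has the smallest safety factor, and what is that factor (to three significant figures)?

In consistent units (E in GPa, α in ×10⁻⁶/K, σ_y in MPa):
  candidate B: E = 105.7, α = 8.78, σ_y = 979.1 → σ = 239 MPa, n = 4.10
  candidate R: E = 69.90, α = 23.4, σ_y = 390.0 → σ = 420 MPa, n = 0.928
  candidate Z: E = 190.5, α = 17.5, σ_y = 305.0 → σ = 856 MPa, n = 0.356
Candidate Z has the lowest safety factor, n = 0.356.

candidate Z, n = 0.356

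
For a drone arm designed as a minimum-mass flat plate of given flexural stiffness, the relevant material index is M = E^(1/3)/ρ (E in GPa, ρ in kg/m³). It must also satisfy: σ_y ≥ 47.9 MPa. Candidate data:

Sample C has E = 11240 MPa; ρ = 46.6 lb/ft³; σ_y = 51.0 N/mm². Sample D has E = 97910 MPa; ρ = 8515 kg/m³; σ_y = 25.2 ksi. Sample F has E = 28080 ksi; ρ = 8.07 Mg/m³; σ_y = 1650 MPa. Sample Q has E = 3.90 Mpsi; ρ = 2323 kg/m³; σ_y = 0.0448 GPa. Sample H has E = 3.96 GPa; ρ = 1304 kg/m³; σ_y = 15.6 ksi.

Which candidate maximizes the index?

Screen on constraints: σ_y ≥ 47.9 MPa. Survivors: sample C, sample D, sample F, sample H.
Putting every candidate on a common basis:
  sample C: E = 11.24 GPa, ρ = 746.5 kg/m³
  sample D: E = 97.91 GPa, ρ = 8515 kg/m³
  sample F: E = 193.6 GPa, ρ = 8070 kg/m³
  sample H: E = 3.960 GPa, ρ = 1304 kg/m³
  sample C: M = 3.00×10⁻³
  sample H: M = 1.21×10⁻³
  sample F: M = 0.717×10⁻³
  sample D: M = 0.541×10⁻³
Highest index: sample C.

sample C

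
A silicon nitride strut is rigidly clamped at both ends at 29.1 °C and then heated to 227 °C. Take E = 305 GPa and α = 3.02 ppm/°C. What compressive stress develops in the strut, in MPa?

182 MPa

ΔT = 197.9 K. Constrained thermal stress σ = E·α·ΔT = 305.0×10³ MPa × 3.02×10⁻⁶ × 197.9 = 182 MPa (compressive).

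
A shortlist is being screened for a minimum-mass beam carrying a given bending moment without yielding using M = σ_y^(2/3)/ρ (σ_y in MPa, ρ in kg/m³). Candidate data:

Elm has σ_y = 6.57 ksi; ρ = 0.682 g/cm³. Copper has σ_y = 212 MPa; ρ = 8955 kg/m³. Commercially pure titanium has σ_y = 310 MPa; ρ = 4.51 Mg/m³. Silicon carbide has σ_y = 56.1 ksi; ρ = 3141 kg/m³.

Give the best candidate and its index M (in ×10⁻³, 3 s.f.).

Convert each candidate to consistent units, then evaluate M:
  elm: σ_y = 45.30 MPa, ρ = 682.0 kg/m³
  copper: σ_y = 212.0 MPa, ρ = 8955 kg/m³
  commercially pure titanium: σ_y = 310.0 MPa, ρ = 4510 kg/m³
  silicon carbide: σ_y = 386.8 MPa, ρ = 3141 kg/m³
  elm: M = 18.6×10⁻³
  silicon carbide: M = 16.9×10⁻³
  commercially pure titanium: M = 10.2×10⁻³
  copper: M = 3.97×10⁻³
Highest index: elm.

elm, M = 18.6×10⁻³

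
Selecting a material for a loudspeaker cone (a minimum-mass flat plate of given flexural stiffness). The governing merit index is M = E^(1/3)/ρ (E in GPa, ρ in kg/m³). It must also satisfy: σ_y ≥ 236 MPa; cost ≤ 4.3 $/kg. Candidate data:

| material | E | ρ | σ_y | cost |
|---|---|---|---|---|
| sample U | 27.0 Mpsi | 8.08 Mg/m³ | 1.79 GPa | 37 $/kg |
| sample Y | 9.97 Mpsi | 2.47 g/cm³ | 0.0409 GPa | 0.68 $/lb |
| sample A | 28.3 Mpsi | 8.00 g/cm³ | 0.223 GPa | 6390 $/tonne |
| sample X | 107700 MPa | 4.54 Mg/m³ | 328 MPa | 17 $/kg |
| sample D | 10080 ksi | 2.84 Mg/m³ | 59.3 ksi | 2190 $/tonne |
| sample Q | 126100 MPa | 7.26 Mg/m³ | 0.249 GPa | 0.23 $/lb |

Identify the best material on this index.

Screen on constraints: σ_y ≥ 236 MPa; cost ≤ 4.3 $/kg. Survivors: sample D, sample Q.
After converting to SI:
  sample D: E = 69.50 GPa, ρ = 2840 kg/m³
  sample Q: E = 126.1 GPa, ρ = 7260 kg/m³
  sample D: M = 1.45×10⁻³
  sample Q: M = 0.691×10⁻³
The maximum is for sample D.

sample D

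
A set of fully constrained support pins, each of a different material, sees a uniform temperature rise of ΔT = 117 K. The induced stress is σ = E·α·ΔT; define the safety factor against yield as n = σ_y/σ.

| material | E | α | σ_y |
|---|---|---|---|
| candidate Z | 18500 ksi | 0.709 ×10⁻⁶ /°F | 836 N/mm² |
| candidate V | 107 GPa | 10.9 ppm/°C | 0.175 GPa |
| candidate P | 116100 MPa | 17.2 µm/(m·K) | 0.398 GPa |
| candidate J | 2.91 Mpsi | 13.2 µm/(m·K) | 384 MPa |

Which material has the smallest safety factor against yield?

candidate V

With everything in SI (GPa, ×10⁻⁶/K, MPa):
  candidate Z: E = 127.6, α = 1.28, σ_y = 836.0 → σ = 19.0 MPa, n = 43.9
  candidate V: E = 107.0, α = 10.9, σ_y = 175.0 → σ = 136 MPa, n = 1.28
  candidate P: E = 116.1, α = 17.2, σ_y = 398.0 → σ = 234 MPa, n = 1.70
  candidate J: E = 20.06, α = 13.2, σ_y = 384.0 → σ = 31.0 MPa, n = 12.4
Candidate V has the lowest safety factor, n = 1.28.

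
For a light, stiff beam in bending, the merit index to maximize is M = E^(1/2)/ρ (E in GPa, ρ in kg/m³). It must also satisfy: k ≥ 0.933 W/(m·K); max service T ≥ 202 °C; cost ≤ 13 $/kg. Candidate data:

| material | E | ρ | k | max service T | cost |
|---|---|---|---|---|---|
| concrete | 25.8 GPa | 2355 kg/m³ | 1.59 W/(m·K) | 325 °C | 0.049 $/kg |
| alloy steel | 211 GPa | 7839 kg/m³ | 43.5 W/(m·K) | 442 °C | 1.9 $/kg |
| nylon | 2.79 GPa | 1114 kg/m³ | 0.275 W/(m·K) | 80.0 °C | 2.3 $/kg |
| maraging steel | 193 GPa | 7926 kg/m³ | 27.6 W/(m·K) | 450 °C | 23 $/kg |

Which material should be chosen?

concrete

Screen on constraints: k ≥ 0.933 W/(m·K); max service T ≥ 202 °C; cost ≤ 13 $/kg. Survivors: concrete, alloy steel.
Per-candidate index values:
  concrete: M = 2.16×10⁻³
  alloy steel: M = 1.85×10⁻³
Concrete ranks first.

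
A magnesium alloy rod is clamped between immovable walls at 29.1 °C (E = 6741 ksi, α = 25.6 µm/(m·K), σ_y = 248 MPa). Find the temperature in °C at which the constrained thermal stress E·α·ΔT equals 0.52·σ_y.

E = 6741 ksi = 46.48 GPa.
E·α·ΔT = 129.0 MPa ⇒ ΔT = 129.0 / (46.48×10³ × 25.6×10⁻⁶) = 108.4 K.
T = 29.1 + 108.4 = 137.5 °C.

137 °C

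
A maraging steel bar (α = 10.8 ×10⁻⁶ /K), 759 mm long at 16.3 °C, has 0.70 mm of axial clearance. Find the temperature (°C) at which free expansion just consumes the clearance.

α·L₀·ΔT = 0.7 mm ⇒ ΔT = 0.7 / (10.8×10⁻⁶ × 759.0) = 85.40 K.
T = 16.3 + 85.40 = 101.7 °C.

102 °C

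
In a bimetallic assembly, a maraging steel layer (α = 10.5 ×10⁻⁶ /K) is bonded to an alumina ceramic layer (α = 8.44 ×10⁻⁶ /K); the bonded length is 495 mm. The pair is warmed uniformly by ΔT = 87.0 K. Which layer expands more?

maraging steel

α(maraging steel) = 10.5×10⁻⁶/K vs α(alumina ceramic) = 8.44×10⁻⁶/K.
Higher α expands more for the same ΔT: maraging steel.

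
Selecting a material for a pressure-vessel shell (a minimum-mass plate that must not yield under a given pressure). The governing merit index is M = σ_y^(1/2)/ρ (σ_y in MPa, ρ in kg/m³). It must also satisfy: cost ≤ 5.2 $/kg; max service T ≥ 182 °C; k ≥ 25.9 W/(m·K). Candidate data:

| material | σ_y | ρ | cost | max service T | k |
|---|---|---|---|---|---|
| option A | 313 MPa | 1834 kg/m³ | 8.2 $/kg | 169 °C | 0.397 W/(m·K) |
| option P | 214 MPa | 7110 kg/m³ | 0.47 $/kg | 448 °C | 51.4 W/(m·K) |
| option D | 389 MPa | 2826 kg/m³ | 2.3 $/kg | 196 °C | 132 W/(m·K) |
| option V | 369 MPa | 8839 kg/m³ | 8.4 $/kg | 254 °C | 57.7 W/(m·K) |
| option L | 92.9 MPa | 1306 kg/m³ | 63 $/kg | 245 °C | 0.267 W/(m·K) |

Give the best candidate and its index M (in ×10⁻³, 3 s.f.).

Screen on constraints: cost ≤ 5.2 $/kg; max service T ≥ 182 °C; k ≥ 25.9 W/(m·K). Survivors: option P, option D.
Computing M directly (units already consistent):
  option D: M = 6.98×10⁻³
  option P: M = 2.06×10⁻³
Highest index: option D.

option D, M = 6.98×10⁻³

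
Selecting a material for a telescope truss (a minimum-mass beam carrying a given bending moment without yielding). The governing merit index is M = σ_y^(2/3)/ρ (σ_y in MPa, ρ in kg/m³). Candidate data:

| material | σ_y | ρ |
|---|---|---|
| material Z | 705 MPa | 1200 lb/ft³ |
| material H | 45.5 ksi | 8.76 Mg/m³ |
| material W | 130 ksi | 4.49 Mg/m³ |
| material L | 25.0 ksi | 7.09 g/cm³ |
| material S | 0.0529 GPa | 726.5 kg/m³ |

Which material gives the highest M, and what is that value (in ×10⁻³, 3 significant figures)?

In SI units:
  material Z: σ_y = 705.0 MPa, ρ = 19220 kg/m³
  material H: σ_y = 313.7 MPa, ρ = 8760 kg/m³
  material W: σ_y = 896.3 MPa, ρ = 4490 kg/m³
  material L: σ_y = 172.4 MPa, ρ = 7090 kg/m³
  material S: σ_y = 52.90 MPa, ρ = 726.5 kg/m³
  material W: M = 20.7×10⁻³
  material S: M = 19.4×10⁻³
  material H: M = 5.27×10⁻³
  material L: M = 4.37×10⁻³
  material Z: M = 4.12×10⁻³
Material W ranks first.

material W, M = 20.7×10⁻³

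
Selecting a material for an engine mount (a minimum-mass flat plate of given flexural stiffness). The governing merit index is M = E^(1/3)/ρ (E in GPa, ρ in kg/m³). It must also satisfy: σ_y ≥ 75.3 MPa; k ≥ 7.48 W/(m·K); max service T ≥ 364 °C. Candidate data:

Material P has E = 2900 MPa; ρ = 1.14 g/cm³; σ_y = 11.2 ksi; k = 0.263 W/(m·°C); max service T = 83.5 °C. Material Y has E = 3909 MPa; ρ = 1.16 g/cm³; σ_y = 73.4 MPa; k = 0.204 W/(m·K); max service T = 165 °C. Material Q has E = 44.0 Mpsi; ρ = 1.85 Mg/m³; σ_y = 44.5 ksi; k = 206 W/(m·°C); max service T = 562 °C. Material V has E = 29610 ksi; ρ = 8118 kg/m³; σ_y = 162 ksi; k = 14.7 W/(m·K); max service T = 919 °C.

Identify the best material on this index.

Screen on constraints: σ_y ≥ 75.3 MPa; k ≥ 7.48 W/(m·K); max service T ≥ 364 °C. Survivors: material Q, material V.
After converting to SI:
  material Q: E = 303.4 GPa, ρ = 1850 kg/m³
  material V: E = 204.2 GPa, ρ = 8118 kg/m³
  material Q: M = 3.63×10⁻³
  material V: M = 0.725×10⁻³
Material Q ranks first.

material Q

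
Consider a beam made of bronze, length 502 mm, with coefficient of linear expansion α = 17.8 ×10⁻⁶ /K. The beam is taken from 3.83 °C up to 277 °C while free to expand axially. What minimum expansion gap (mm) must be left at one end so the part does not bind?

ΔT = 277 − 3.83 = 273.2 K.
ΔL = α·L₀·ΔT = 17.8×10⁻⁶ × 502 mm × 273.2 K = 2.44 mm.

2.44 mm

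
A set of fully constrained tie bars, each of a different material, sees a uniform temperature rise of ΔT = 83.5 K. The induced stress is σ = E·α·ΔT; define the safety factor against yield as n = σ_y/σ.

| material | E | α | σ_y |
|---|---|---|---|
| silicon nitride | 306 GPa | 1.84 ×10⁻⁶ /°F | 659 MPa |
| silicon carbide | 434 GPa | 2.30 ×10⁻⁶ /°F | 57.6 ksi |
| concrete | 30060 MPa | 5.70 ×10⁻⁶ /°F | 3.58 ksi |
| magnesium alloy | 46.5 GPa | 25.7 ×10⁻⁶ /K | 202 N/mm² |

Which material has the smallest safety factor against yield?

concrete

Per material, after unit conversion:
  silicon nitride: E = 306.0, α = 3.31, σ_y = 659.0 → σ = 84.6 MPa, n = 7.79
  silicon carbide: E = 434.0, α = 4.14, σ_y = 397.1 → σ = 150 MPa, n = 2.65
  concrete: E = 30.06, α = 10.3, σ_y = 24.68 → σ = 25.8 MPa, n = 0.958
  magnesium alloy: E = 46.50, α = 25.7, σ_y = 202.0 → σ = 99.8 MPa, n = 2.02
Concrete has the lowest safety factor, n = 0.958.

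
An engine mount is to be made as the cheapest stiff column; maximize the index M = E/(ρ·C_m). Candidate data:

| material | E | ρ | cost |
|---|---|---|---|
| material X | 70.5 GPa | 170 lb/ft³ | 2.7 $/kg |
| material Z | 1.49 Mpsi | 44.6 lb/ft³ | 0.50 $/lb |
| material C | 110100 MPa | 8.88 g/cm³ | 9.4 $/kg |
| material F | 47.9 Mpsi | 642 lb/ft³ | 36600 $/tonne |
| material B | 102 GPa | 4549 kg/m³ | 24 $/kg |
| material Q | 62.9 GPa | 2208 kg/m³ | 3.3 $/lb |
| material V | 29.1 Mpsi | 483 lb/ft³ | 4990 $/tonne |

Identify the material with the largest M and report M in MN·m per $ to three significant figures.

Convert each candidate to consistent units, then evaluate M:
  material X: E = 70.50 GPa, ρ = 2723 kg/m³, cost = 2.700 $/kg
  material Z: E = 10.27 GPa, ρ = 714.4 kg/m³, cost = 1.102 $/kg
  material C: E = 110.1 GPa, ρ = 8880 kg/m³, cost = 9.400 $/kg
  material F: E = 330.3 GPa, ρ = 10280 kg/m³, cost = 36.60 $/kg
  material B: E = 102.0 GPa, ρ = 4549 kg/m³, cost = 24.00 $/kg
  material Q: E = 62.90 GPa, ρ = 2208 kg/m³, cost = 7.275 $/kg
  material V: E = 200.6 GPa, ρ = 7737 kg/m³, cost = 4.990 $/kg
  material Z: M = 13.0 MN·m per $
  material X: M = 9.59 MN·m per $
  material V: M = 5.20 MN·m per $
  material Q: M = 3.92 MN·m per $
  material C: M = 1.32 MN·m per $
  material B: M = 0.934 MN·m per $
  material F: M = 0.877 MN·m per $
Highest index: material Z.

material Z, M = 13.0 MN·m per $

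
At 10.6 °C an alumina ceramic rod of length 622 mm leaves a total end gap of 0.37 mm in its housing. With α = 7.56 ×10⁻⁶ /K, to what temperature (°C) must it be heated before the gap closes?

α·L₀·ΔT = 0.37 mm ⇒ ΔT = 0.37 / (7.56×10⁻⁶ × 622.0) = 78.68 K.
T = 10.6 + 78.68 = 89.28 °C.

89.3 °C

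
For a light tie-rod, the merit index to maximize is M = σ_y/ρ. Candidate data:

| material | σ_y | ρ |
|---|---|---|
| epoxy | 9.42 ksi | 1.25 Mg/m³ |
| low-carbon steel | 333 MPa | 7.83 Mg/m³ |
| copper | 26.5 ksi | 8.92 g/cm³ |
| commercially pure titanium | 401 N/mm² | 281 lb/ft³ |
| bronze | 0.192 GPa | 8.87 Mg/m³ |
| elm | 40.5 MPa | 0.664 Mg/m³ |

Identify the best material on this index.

Normalizing units and computing the index:
  epoxy: σ_y = 64.95 MPa, ρ = 1250 kg/m³
  low-carbon steel: σ_y = 333.0 MPa, ρ = 7830 kg/m³
  copper: σ_y = 182.7 MPa, ρ = 8920 kg/m³
  commercially pure titanium: σ_y = 401.0 MPa, ρ = 4501 kg/m³
  bronze: σ_y = 192.0 MPa, ρ = 8870 kg/m³
  elm: σ_y = 40.50 MPa, ρ = 664.0 kg/m³
  commercially pure titanium: M = 89.1 kN·m/kg
  elm: M = 61.0 kN·m/kg
  epoxy: M = 52.0 kN·m/kg
  low-carbon steel: M = 42.5 kN·m/kg
  bronze: M = 21.6 kN·m/kg
  copper: M = 20.5 kN·m/kg
The maximum is for commercially pure titanium.

commercially pure titanium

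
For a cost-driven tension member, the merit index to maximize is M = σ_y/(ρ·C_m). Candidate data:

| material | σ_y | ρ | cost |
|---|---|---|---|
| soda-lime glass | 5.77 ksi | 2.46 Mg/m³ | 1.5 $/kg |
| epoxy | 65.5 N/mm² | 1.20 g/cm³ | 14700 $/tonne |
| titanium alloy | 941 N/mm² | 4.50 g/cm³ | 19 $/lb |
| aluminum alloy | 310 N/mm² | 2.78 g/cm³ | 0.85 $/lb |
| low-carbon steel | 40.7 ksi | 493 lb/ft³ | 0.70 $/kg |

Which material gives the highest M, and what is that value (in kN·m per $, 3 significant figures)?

After converting to SI:
  soda-lime glass: σ_y = 39.78 MPa, ρ = 2460 kg/m³, cost = 1.500 $/kg
  epoxy: σ_y = 65.50 MPa, ρ = 1200 kg/m³, cost = 14.70 $/kg
  titanium alloy: σ_y = 941.0 MPa, ρ = 4500 kg/m³, cost = 41.89 $/kg
  aluminum alloy: σ_y = 310.0 MPa, ρ = 2780 kg/m³, cost = 1.874 $/kg
  low-carbon steel: σ_y = 280.6 MPa, ρ = 7897 kg/m³, cost = 0.7000 $/kg
  aluminum alloy: M = 59.5 kN·m per $
  low-carbon steel: M = 50.8 kN·m per $
  soda-lime glass: M = 10.8 kN·m per $
  titanium alloy: M = 4.99 kN·m per $
  epoxy: M = 3.71 kN·m per $
Aluminum alloy has the largest M.

aluminum alloy, M = 59.5 kN·m per $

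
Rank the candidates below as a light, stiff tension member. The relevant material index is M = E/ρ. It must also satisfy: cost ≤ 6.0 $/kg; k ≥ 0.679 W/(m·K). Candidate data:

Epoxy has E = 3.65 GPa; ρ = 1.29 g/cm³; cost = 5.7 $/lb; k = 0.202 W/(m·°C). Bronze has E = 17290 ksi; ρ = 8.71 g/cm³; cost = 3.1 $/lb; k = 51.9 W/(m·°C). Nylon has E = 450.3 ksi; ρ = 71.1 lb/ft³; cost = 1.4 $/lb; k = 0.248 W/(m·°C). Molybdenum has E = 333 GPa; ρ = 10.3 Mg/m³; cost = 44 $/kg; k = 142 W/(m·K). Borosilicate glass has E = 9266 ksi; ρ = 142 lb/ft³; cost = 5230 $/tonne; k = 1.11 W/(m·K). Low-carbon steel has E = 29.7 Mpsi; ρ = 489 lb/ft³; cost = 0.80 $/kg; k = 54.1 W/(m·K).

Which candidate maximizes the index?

Screen on constraints: cost ≤ 6.0 $/kg; k ≥ 0.679 W/(m·K). Survivors: borosilicate glass, low-carbon steel.
In SI units:
  borosilicate glass: E = 63.89 GPa, ρ = 2275 kg/m³
  low-carbon steel: E = 204.8 GPa, ρ = 7833 kg/m³
  borosilicate glass: M = 28.1 MN·m/kg
  low-carbon steel: M = 26.1 MN·m/kg
Highest index: borosilicate glass.

borosilicate glass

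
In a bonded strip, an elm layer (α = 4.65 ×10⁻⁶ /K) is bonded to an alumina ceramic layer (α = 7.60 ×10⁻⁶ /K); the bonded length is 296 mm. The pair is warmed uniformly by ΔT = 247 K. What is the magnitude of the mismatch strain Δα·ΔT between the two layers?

7.29×10⁻⁴

Δα = |4.65 − 7.60|×10⁻⁶/K = 2.95×10⁻⁶/K.
Mismatch strain = Δα·ΔT = 2.95×10⁻⁶ × 247.0 = 7.29×10⁻⁴.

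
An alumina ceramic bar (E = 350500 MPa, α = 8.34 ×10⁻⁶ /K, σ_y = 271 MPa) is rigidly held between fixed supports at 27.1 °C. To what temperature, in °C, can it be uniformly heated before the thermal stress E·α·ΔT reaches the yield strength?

E = 350500 MPa = 350.5 GPa.
E·α·ΔT = 271.0 MPa ⇒ ΔT = 271.0 / (350.5×10³ × 8.34×10⁻⁶) = 92.71 K.
T = 27.1 + 92.71 = 119.8 °C.

120 °C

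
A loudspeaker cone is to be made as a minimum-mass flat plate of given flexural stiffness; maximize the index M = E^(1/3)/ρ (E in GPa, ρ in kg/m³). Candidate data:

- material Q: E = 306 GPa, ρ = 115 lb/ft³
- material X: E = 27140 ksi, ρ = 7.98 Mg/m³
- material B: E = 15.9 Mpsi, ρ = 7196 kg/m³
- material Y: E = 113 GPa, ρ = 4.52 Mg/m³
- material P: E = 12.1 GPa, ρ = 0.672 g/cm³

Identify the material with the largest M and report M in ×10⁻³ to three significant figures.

In SI units:
  material Q: E = 306.0 GPa, ρ = 1842 kg/m³
  material X: E = 187.1 GPa, ρ = 7980 kg/m³
  material B: E = 109.6 GPa, ρ = 7196 kg/m³
  material Y: E = 113.0 GPa, ρ = 4520 kg/m³
  material P: E = 12.10 GPa, ρ = 672.0 kg/m³
  material Q: M = 3.66×10⁻³
  material P: M = 3.42×10⁻³
  material Y: M = 1.07×10⁻³
  material X: M = 0.717×10⁻³
  material B: M = 0.665×10⁻³
Highest index: material Q.

material Q, M = 3.66×10⁻³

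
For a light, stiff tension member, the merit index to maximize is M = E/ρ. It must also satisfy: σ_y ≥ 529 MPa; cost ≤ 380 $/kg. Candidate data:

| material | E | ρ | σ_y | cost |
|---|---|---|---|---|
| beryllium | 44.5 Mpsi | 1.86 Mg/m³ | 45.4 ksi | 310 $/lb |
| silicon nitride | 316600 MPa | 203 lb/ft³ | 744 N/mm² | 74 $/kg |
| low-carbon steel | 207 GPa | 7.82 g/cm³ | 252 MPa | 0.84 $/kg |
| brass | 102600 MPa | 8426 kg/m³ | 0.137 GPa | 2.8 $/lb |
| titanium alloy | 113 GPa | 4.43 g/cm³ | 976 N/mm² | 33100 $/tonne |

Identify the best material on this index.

silicon nitride

Screen on constraints: σ_y ≥ 529 MPa; cost ≤ 380 $/kg. Survivors: silicon nitride, titanium alloy.
Normalizing units and computing the index:
  silicon nitride: E = 316.6 GPa, ρ = 3252 kg/m³
  titanium alloy: E = 113.0 GPa, ρ = 4430 kg/m³
  silicon nitride: M = 97.4 MN·m/kg
  titanium alloy: M = 25.5 MN·m/kg
Highest index: silicon nitride.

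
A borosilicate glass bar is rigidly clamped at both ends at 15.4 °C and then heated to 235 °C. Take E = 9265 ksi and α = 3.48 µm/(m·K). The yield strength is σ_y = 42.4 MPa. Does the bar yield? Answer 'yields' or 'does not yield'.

yields

E = 9265 ksi = 63.88 GPa.
ΔT = 219.6 K. Constrained thermal stress σ = E·α·ΔT = 63.88×10³ MPa × 3.48×10⁻⁶ × 219.6 = 48.8 MPa (compressive).
Compare to σ_y = 42.4 MPa: σ ≥ σ_y, so it yields.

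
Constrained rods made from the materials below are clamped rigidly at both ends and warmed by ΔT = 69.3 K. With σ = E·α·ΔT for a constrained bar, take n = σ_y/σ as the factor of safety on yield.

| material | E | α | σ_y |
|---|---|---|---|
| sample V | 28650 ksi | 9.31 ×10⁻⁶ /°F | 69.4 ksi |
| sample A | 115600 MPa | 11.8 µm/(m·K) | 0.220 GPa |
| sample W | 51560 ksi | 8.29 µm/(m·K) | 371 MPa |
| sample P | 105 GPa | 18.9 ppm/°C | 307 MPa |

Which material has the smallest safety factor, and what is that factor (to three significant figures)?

sample W, n = 1.82

Converting E to GPa, α to ×10⁻⁶/K, σ_y to MPa, then σ and n for each:
  sample V: E = 197.5, α = 16.8, σ_y = 478.5 → σ = 229 MPa, n = 2.09
  sample A: E = 115.6, α = 11.8, σ_y = 220.0 → σ = 94.5 MPa, n = 2.33
  sample W: E = 355.5, α = 8.29, σ_y = 371.0 → σ = 204 MPa, n = 1.82
  sample P: E = 105.0, α = 18.9, σ_y = 307.0 → σ = 138 MPa, n = 2.23
Smallest n: sample W with n = 1.82.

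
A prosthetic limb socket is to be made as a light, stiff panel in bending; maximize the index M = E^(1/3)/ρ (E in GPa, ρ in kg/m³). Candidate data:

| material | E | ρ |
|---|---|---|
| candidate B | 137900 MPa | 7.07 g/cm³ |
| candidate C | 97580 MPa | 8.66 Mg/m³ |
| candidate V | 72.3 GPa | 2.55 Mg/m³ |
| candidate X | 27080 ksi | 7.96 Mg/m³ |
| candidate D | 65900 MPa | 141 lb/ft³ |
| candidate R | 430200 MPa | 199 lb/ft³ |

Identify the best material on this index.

candidate R

Putting every candidate on a common basis:
  candidate B: E = 137.9 GPa, ρ = 7070 kg/m³
  candidate C: E = 97.58 GPa, ρ = 8660 kg/m³
  candidate V: E = 72.30 GPa, ρ = 2550 kg/m³
  candidate X: E = 186.7 GPa, ρ = 7960 kg/m³
  candidate D: E = 65.90 GPa, ρ = 2259 kg/m³
  candidate R: E = 430.2 GPa, ρ = 3188 kg/m³
  candidate R: M = 2.37×10⁻³
  candidate D: M = 1.79×10⁻³
  candidate V: M = 1.63×10⁻³
  candidate B: M = 0.731×10⁻³
  candidate X: M = 0.718×10⁻³
  candidate C: M = 0.532×10⁻³
Candidate R ranks first.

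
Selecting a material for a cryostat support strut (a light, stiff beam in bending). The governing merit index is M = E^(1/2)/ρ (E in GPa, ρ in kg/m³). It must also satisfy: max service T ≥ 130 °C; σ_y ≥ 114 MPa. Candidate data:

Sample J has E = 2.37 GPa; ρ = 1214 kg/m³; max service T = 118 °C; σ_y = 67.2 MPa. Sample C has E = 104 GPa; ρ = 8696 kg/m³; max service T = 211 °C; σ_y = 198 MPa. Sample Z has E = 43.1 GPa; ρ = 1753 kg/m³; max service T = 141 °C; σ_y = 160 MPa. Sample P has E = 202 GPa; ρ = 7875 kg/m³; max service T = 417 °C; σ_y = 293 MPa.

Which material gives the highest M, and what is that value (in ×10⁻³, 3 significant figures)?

Screen on constraints: max service T ≥ 130 °C; σ_y ≥ 114 MPa. Survivors: sample C, sample Z, sample P.
Per-candidate index values:
  sample Z: M = 3.75×10⁻³
  sample P: M = 1.80×10⁻³
  sample C: M = 1.17×10⁻³
Sample Z ranks first.

sample Z, M = 3.75×10⁻³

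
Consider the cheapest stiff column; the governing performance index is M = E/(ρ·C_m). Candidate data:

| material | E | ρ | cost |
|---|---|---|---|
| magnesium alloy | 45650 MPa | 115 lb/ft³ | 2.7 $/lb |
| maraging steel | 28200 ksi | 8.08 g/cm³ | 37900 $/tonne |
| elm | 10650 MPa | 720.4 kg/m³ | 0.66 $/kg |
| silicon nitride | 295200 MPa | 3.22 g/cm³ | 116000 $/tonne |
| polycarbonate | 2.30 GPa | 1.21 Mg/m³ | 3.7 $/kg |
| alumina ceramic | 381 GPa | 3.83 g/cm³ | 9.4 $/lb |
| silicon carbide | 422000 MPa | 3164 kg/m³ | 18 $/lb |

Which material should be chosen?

elm

In SI units:
  magnesium alloy: E = 45.65 GPa, ρ = 1842 kg/m³, cost = 5.952 $/kg
  maraging steel: E = 194.4 GPa, ρ = 8080 kg/m³, cost = 37.90 $/kg
  elm: E = 10.65 GPa, ρ = 720.4 kg/m³, cost = 0.6600 $/kg
  silicon nitride: E = 295.2 GPa, ρ = 3220 kg/m³, cost = 116.0 $/kg
  polycarbonate: E = 2.300 GPa, ρ = 1210 kg/m³, cost = 3.700 $/kg
  alumina ceramic: E = 381.0 GPa, ρ = 3830 kg/m³, cost = 20.72 $/kg
  silicon carbide: E = 422.0 GPa, ρ = 3164 kg/m³, cost = 39.68 $/kg
  elm: M = 22.4 MN·m per $
  alumina ceramic: M = 4.80 MN·m per $
  magnesium alloy: M = 4.16 MN·m per $
  silicon carbide: M = 3.36 MN·m per $
  silicon nitride: M = 0.790 MN·m per $
  maraging steel: M = 0.635 MN·m per $
  polycarbonate: M = 0.514 MN·m per $
Highest index: elm.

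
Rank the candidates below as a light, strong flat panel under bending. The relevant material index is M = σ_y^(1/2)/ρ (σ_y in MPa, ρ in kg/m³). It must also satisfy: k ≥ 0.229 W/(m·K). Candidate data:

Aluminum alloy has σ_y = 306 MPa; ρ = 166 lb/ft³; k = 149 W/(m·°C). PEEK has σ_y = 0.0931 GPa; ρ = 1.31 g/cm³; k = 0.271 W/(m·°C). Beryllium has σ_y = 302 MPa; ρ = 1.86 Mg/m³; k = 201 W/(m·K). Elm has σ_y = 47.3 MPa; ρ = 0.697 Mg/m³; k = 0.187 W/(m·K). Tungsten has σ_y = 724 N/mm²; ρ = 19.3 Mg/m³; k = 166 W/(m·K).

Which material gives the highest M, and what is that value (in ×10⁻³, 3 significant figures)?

beryllium, M = 9.34×10⁻³

Screen on constraints: k ≥ 0.229 W/(m·K). Survivors: aluminum alloy, PEEK, beryllium, tungsten.
In SI units:
  aluminum alloy: σ_y = 306.0 MPa, ρ = 2659 kg/m³
  PEEK: σ_y = 93.10 MPa, ρ = 1310 kg/m³
  beryllium: σ_y = 302.0 MPa, ρ = 1860 kg/m³
  tungsten: σ_y = 724.0 MPa, ρ = 19300 kg/m³
  beryllium: M = 9.34×10⁻³
  PEEK: M = 7.37×10⁻³
  aluminum alloy: M = 6.58×10⁻³
  tungsten: M = 1.39×10⁻³
The maximum is for beryllium.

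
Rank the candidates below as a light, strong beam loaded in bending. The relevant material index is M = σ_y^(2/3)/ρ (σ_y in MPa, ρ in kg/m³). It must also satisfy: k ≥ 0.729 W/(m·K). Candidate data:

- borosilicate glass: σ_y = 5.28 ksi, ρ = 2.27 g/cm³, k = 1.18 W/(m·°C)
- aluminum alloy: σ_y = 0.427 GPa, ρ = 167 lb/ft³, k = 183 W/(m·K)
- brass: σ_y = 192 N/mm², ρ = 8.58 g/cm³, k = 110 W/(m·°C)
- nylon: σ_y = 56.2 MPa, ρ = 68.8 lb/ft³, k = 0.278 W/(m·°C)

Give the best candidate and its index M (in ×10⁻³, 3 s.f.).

Screen on constraints: k ≥ 0.729 W/(m·K). Survivors: borosilicate glass, aluminum alloy, brass.
Normalizing units and computing the index:
  borosilicate glass: σ_y = 36.40 MPa, ρ = 2270 kg/m³
  aluminum alloy: σ_y = 427.0 MPa, ρ = 2675 kg/m³
  brass: σ_y = 192.0 MPa, ρ = 8580 kg/m³
  aluminum alloy: M = 21.2×10⁻³
  borosilicate glass: M = 4.84×10⁻³
  brass: M = 3.88×10⁻³
The maximum is for aluminum alloy.

aluminum alloy, M = 21.2×10⁻³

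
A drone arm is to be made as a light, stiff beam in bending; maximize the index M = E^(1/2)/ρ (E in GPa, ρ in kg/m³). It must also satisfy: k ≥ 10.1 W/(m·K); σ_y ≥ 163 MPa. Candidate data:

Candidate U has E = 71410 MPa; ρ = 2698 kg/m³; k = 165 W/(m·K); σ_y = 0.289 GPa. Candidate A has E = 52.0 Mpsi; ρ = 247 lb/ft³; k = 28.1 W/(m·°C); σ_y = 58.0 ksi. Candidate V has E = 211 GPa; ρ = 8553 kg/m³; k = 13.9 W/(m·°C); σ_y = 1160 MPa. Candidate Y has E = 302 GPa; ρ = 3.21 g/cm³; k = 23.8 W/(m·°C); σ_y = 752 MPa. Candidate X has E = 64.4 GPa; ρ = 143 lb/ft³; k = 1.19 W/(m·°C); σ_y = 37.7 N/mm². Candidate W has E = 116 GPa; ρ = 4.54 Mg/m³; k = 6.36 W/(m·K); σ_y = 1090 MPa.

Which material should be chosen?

Screen on constraints: k ≥ 10.1 W/(m·K); σ_y ≥ 163 MPa. Survivors: candidate U, candidate A, candidate V, candidate Y.
Normalizing units and computing the index:
  candidate U: E = 71.41 GPa, ρ = 2698 kg/m³
  candidate A: E = 358.5 GPa, ρ = 3957 kg/m³
  candidate V: E = 211.0 GPa, ρ = 8553 kg/m³
  candidate Y: E = 302.0 GPa, ρ = 3210 kg/m³
  candidate Y: M = 5.41×10⁻³
  candidate A: M = 4.79×10⁻³
  candidate U: M = 3.13×10⁻³
  candidate V: M = 1.70×10⁻³
Highest index: candidate Y.

candidate Y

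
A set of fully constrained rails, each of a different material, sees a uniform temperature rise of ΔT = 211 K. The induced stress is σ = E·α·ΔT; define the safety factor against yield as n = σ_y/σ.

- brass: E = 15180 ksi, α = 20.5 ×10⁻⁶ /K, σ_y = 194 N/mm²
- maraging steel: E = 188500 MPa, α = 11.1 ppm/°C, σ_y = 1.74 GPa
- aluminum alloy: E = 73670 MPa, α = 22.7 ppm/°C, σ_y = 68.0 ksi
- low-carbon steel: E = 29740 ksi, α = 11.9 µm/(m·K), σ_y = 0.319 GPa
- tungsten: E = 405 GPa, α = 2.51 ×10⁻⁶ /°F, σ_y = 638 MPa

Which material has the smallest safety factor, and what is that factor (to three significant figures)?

Converting E to GPa, α to ×10⁻⁶/K, σ_y to MPa, then σ and n for each:
  brass: E = 104.7, α = 20.5, σ_y = 194.0 → σ = 453 MPa, n = 0.429
  maraging steel: E = 188.5, α = 11.1, σ_y = 1740 → σ = 441 MPa, n = 3.94
  aluminum alloy: E = 73.67, α = 22.7, σ_y = 468.8 → σ = 353 MPa, n = 1.33
  low-carbon steel: E = 205.1, α = 11.9, σ_y = 319.0 → σ = 515 MPa, n = 0.620
  tungsten: E = 405.0, α = 4.52, σ_y = 638.0 → σ = 386 MPa, n = 1.65
Brass has the lowest safety factor, n = 0.429.

brass, n = 0.429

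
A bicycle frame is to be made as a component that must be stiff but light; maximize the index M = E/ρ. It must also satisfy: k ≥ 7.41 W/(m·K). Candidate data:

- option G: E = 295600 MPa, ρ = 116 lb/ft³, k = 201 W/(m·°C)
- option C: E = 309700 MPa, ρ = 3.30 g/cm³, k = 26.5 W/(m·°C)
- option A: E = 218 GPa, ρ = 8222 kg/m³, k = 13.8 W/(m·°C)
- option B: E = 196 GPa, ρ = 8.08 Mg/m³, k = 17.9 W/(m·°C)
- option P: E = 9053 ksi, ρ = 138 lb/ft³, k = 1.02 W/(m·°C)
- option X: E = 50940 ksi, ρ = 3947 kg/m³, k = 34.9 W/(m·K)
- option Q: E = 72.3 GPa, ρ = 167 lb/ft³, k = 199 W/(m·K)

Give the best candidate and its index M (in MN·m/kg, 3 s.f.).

option G, M = 159 MN·m/kg

Screen on constraints: k ≥ 7.41 W/(m·K). Survivors: option G, option C, option A, option B, option X, option Q.
After converting to SI:
  option G: E = 295.6 GPa, ρ = 1858 kg/m³
  option C: E = 309.7 GPa, ρ = 3300 kg/m³
  option A: E = 218.0 GPa, ρ = 8222 kg/m³
  option B: E = 196.0 GPa, ρ = 8080 kg/m³
  option X: E = 351.2 GPa, ρ = 3947 kg/m³
  option Q: E = 72.30 GPa, ρ = 2675 kg/m³
  option G: M = 159 MN·m/kg
  option C: M = 93.8 MN·m/kg
  option X: M = 89.0 MN·m/kg
  option Q: M = 27.0 MN·m/kg
  option A: M = 26.5 MN·m/kg
  option B: M = 24.3 MN·m/kg
Option G ranks first.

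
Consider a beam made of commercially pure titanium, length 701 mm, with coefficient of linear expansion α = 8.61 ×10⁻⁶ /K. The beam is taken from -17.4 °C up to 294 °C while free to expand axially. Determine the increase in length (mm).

ΔT = 294 − (-17.4) = 311.4 K.
ΔL = α·L₀·ΔT = 8.61×10⁻⁶ × 701 mm × 311.4 K = 1.88 mm.

1.88 mm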